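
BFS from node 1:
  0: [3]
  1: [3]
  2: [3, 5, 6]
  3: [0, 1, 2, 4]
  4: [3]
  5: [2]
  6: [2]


Visit 1, enqueue [3]
Visit 3, enqueue [0, 2, 4]
Visit 0, enqueue []
Visit 2, enqueue [5, 6]
Visit 4, enqueue []
Visit 5, enqueue []
Visit 6, enqueue []

BFS order: [1, 3, 0, 2, 4, 5, 6]


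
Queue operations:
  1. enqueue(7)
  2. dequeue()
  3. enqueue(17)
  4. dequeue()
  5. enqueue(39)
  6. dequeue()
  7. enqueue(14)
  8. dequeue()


enqueue(7) -> [7]
dequeue()->7, []
enqueue(17) -> [17]
dequeue()->17, []
enqueue(39) -> [39]
dequeue()->39, []
enqueue(14) -> [14]
dequeue()->14, []

Final queue: []


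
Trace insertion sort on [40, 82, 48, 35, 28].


Initial: [40, 82, 48, 35, 28]
Insert 82: [40, 82, 48, 35, 28]
Insert 48: [40, 48, 82, 35, 28]
Insert 35: [35, 40, 48, 82, 28]
Insert 28: [28, 35, 40, 48, 82]

Sorted: [28, 35, 40, 48, 82]


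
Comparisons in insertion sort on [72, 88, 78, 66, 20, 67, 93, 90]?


Algorithm: insertion sort
Input: [72, 88, 78, 66, 20, 67, 93, 90]
Sorted: [20, 66, 67, 72, 78, 88, 90, 93]

17


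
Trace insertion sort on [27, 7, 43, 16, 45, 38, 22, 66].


Initial: [27, 7, 43, 16, 45, 38, 22, 66]
Insert 7: [7, 27, 43, 16, 45, 38, 22, 66]
Insert 43: [7, 27, 43, 16, 45, 38, 22, 66]
Insert 16: [7, 16, 27, 43, 45, 38, 22, 66]
Insert 45: [7, 16, 27, 43, 45, 38, 22, 66]
Insert 38: [7, 16, 27, 38, 43, 45, 22, 66]
Insert 22: [7, 16, 22, 27, 38, 43, 45, 66]
Insert 66: [7, 16, 22, 27, 38, 43, 45, 66]

Sorted: [7, 16, 22, 27, 38, 43, 45, 66]


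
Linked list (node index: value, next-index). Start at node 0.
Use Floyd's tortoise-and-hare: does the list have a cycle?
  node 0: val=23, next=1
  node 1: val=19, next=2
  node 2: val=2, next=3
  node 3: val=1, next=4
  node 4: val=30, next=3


Floyd's tortoise (slow, +1) and hare (fast, +2):
  init: slow=0, fast=0
  step 1: slow=1, fast=2
  step 2: slow=2, fast=4
  step 3: slow=3, fast=4
  step 4: slow=4, fast=4
  slow == fast at node 4: cycle detected

Cycle: yes


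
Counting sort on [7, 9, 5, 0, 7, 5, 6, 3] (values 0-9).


Input: [7, 9, 5, 0, 7, 5, 6, 3]
Counts: [1, 0, 0, 1, 0, 2, 1, 2, 0, 1]

Sorted: [0, 3, 5, 5, 6, 7, 7, 9]


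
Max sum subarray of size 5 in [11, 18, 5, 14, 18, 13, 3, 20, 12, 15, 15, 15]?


[0:5]: 66
[1:6]: 68
[2:7]: 53
[3:8]: 68
[4:9]: 66
[5:10]: 63
[6:11]: 65
[7:12]: 77

Max: 77 at [7:12]


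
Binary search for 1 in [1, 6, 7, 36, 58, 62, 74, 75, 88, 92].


Step 1: lo=0, hi=9, mid=4, val=58
Step 2: lo=0, hi=3, mid=1, val=6
Step 3: lo=0, hi=0, mid=0, val=1

Found at index 0


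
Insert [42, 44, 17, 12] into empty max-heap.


Insert 42: [42]
Insert 44: [44, 42]
Insert 17: [44, 42, 17]
Insert 12: [44, 42, 17, 12]

Final heap: [44, 42, 17, 12]


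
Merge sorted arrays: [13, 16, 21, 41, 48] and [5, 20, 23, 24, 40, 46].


Take 5 from B
Take 13 from A
Take 16 from A
Take 20 from B
Take 21 from A
Take 23 from B
Take 24 from B
Take 40 from B
Take 41 from A
Take 46 from B

Merged: [5, 13, 16, 20, 21, 23, 24, 40, 41, 46, 48]


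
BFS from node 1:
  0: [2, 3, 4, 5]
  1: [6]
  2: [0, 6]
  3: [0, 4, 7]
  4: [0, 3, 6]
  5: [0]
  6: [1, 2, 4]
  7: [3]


Visit 1, enqueue [6]
Visit 6, enqueue [2, 4]
Visit 2, enqueue [0]
Visit 4, enqueue [3]
Visit 0, enqueue [5]
Visit 3, enqueue [7]
Visit 5, enqueue []
Visit 7, enqueue []

BFS order: [1, 6, 2, 4, 0, 3, 5, 7]


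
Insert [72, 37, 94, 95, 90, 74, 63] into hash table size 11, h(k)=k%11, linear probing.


Insert 72: h=6 -> slot 6
Insert 37: h=4 -> slot 4
Insert 94: h=6, 1 probes -> slot 7
Insert 95: h=7, 1 probes -> slot 8
Insert 90: h=2 -> slot 2
Insert 74: h=8, 1 probes -> slot 9
Insert 63: h=8, 2 probes -> slot 10

Table: [None, None, 90, None, 37, None, 72, 94, 95, 74, 63]


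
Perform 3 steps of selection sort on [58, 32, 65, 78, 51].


Initial: [58, 32, 65, 78, 51]
Step 1: min=32 at 1
  Swap: [32, 58, 65, 78, 51]
Step 2: min=51 at 4
  Swap: [32, 51, 65, 78, 58]
Step 3: min=58 at 4
  Swap: [32, 51, 58, 78, 65]

After 3 steps: [32, 51, 58, 78, 65]


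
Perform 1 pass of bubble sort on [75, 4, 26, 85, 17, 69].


Initial: [75, 4, 26, 85, 17, 69]
Pass 1: [4, 26, 75, 17, 69, 85] (4 swaps)

After 1 pass: [4, 26, 75, 17, 69, 85]


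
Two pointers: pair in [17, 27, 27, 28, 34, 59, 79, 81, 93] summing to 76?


lo=0(17)+hi=8(93)=110
lo=0(17)+hi=7(81)=98
lo=0(17)+hi=6(79)=96
lo=0(17)+hi=5(59)=76

Yes: 17+59=76


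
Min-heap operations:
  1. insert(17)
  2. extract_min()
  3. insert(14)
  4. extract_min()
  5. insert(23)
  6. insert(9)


insert(17) -> [17]
extract_min()->17, []
insert(14) -> [14]
extract_min()->14, []
insert(23) -> [23]
insert(9) -> [9, 23]

Final heap: [9, 23]


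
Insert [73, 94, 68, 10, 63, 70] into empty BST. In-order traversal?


Insert 73: root
Insert 94: R from 73
Insert 68: L from 73
Insert 10: L from 73 -> L from 68
Insert 63: L from 73 -> L from 68 -> R from 10
Insert 70: L from 73 -> R from 68

In-order: [10, 63, 68, 70, 73, 94]


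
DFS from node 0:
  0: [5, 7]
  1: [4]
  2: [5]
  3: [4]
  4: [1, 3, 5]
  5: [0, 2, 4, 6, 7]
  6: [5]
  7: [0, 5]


Visit 0, push [7, 5]
Visit 5, push [7, 6, 4, 2]
Visit 2, push []
Visit 4, push [3, 1]
Visit 1, push []
Visit 3, push []
Visit 6, push []
Visit 7, push []

DFS order: [0, 5, 2, 4, 1, 3, 6, 7]


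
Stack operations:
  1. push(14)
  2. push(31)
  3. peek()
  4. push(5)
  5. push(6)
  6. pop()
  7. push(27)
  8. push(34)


push(14) -> [14]
push(31) -> [14, 31]
peek()->31
push(5) -> [14, 31, 5]
push(6) -> [14, 31, 5, 6]
pop()->6, [14, 31, 5]
push(27) -> [14, 31, 5, 27]
push(34) -> [14, 31, 5, 27, 34]

Final stack: [14, 31, 5, 27, 34]


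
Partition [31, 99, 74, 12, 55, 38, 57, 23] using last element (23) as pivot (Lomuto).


Pivot: 23
  12 <= 23: swap -> [12, 99, 74, 31, 55, 38, 57, 23]
Place pivot at 1: [12, 23, 74, 31, 55, 38, 57, 99]

Partitioned: [12, 23, 74, 31, 55, 38, 57, 99]


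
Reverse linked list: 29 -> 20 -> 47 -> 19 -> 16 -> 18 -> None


Step 1: curr=29, set curr.next=prev(None) | reversed so far: 29
Step 2: curr=20, set curr.next=prev(29) | reversed so far: 20 -> 29
Step 3: curr=47, set curr.next=prev(20) | reversed so far: 47 -> 20 -> 29
Step 4: curr=19, set curr.next=prev(47) | reversed so far: 19 -> 47 -> 20 -> 29
Step 5: curr=16, set curr.next=prev(19) | reversed so far: 16 -> 19 -> 47 -> 20 -> 29
Step 6: curr=18, set curr.next=prev(16) | reversed so far: 18 -> 16 -> 19 -> 47 -> 20 -> 29

18 -> 16 -> 19 -> 47 -> 20 -> 29 -> None


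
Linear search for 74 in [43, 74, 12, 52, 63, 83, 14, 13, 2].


i=0: 43!=74
i=1: 74==74 found!

Found at 1, 2 comps


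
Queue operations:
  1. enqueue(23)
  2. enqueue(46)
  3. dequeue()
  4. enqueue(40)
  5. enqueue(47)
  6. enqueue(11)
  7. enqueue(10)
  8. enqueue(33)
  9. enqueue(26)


enqueue(23) -> [23]
enqueue(46) -> [23, 46]
dequeue()->23, [46]
enqueue(40) -> [46, 40]
enqueue(47) -> [46, 40, 47]
enqueue(11) -> [46, 40, 47, 11]
enqueue(10) -> [46, 40, 47, 11, 10]
enqueue(33) -> [46, 40, 47, 11, 10, 33]
enqueue(26) -> [46, 40, 47, 11, 10, 33, 26]

Final queue: [46, 40, 47, 11, 10, 33, 26]


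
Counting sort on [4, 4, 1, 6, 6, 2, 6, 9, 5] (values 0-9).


Input: [4, 4, 1, 6, 6, 2, 6, 9, 5]
Counts: [0, 1, 1, 0, 2, 1, 3, 0, 0, 1]

Sorted: [1, 2, 4, 4, 5, 6, 6, 6, 9]


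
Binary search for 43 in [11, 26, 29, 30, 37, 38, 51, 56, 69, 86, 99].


Step 1: lo=0, hi=10, mid=5, val=38
Step 2: lo=6, hi=10, mid=8, val=69
Step 3: lo=6, hi=7, mid=6, val=51

Not found


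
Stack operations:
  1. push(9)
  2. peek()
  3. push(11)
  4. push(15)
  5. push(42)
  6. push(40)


push(9) -> [9]
peek()->9
push(11) -> [9, 11]
push(15) -> [9, 11, 15]
push(42) -> [9, 11, 15, 42]
push(40) -> [9, 11, 15, 42, 40]

Final stack: [9, 11, 15, 42, 40]


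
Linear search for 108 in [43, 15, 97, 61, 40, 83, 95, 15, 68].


i=0: 43!=108
i=1: 15!=108
i=2: 97!=108
i=3: 61!=108
i=4: 40!=108
i=5: 83!=108
i=6: 95!=108
i=7: 15!=108
i=8: 68!=108

Not found, 9 comps


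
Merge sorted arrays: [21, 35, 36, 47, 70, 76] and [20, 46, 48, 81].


Take 20 from B
Take 21 from A
Take 35 from A
Take 36 from A
Take 46 from B
Take 47 from A
Take 48 from B
Take 70 from A
Take 76 from A

Merged: [20, 21, 35, 36, 46, 47, 48, 70, 76, 81]


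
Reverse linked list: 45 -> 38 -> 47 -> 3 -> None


Step 1: curr=45, set curr.next=prev(None) | reversed so far: 45
Step 2: curr=38, set curr.next=prev(45) | reversed so far: 38 -> 45
Step 3: curr=47, set curr.next=prev(38) | reversed so far: 47 -> 38 -> 45
Step 4: curr=3, set curr.next=prev(47) | reversed so far: 3 -> 47 -> 38 -> 45

3 -> 47 -> 38 -> 45 -> None


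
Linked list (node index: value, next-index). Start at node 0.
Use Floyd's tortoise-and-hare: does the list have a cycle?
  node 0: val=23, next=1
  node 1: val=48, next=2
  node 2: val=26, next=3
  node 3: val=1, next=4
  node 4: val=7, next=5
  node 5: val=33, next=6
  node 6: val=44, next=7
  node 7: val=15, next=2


Floyd's tortoise (slow, +1) and hare (fast, +2):
  init: slow=0, fast=0
  step 1: slow=1, fast=2
  step 2: slow=2, fast=4
  step 3: slow=3, fast=6
  step 4: slow=4, fast=2
  step 5: slow=5, fast=4
  step 6: slow=6, fast=6
  slow == fast at node 6: cycle detected

Cycle: yes


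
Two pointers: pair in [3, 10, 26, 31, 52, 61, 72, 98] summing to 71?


lo=0(3)+hi=7(98)=101
lo=0(3)+hi=6(72)=75
lo=0(3)+hi=5(61)=64
lo=1(10)+hi=5(61)=71

Yes: 10+61=71


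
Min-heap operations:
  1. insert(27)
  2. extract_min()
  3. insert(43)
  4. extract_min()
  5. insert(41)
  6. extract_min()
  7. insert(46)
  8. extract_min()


insert(27) -> [27]
extract_min()->27, []
insert(43) -> [43]
extract_min()->43, []
insert(41) -> [41]
extract_min()->41, []
insert(46) -> [46]
extract_min()->46, []

Final heap: []


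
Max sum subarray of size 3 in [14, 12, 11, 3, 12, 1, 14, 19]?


[0:3]: 37
[1:4]: 26
[2:5]: 26
[3:6]: 16
[4:7]: 27
[5:8]: 34

Max: 37 at [0:3]


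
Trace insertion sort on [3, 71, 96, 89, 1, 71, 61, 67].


Initial: [3, 71, 96, 89, 1, 71, 61, 67]
Insert 71: [3, 71, 96, 89, 1, 71, 61, 67]
Insert 96: [3, 71, 96, 89, 1, 71, 61, 67]
Insert 89: [3, 71, 89, 96, 1, 71, 61, 67]
Insert 1: [1, 3, 71, 89, 96, 71, 61, 67]
Insert 71: [1, 3, 71, 71, 89, 96, 61, 67]
Insert 61: [1, 3, 61, 71, 71, 89, 96, 67]
Insert 67: [1, 3, 61, 67, 71, 71, 89, 96]

Sorted: [1, 3, 61, 67, 71, 71, 89, 96]


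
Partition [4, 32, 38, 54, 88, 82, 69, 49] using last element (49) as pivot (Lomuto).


Pivot: 49
  4 <= 49: advance i (no swap)
  32 <= 49: advance i (no swap)
  38 <= 49: advance i (no swap)
Place pivot at 3: [4, 32, 38, 49, 88, 82, 69, 54]

Partitioned: [4, 32, 38, 49, 88, 82, 69, 54]


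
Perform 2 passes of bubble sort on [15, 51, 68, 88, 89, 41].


Initial: [15, 51, 68, 88, 89, 41]
Pass 1: [15, 51, 68, 88, 41, 89] (1 swaps)
Pass 2: [15, 51, 68, 41, 88, 89] (1 swaps)

After 2 passes: [15, 51, 68, 41, 88, 89]


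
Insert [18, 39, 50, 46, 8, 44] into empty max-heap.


Insert 18: [18]
Insert 39: [39, 18]
Insert 50: [50, 18, 39]
Insert 46: [50, 46, 39, 18]
Insert 8: [50, 46, 39, 18, 8]
Insert 44: [50, 46, 44, 18, 8, 39]

Final heap: [50, 46, 44, 18, 8, 39]


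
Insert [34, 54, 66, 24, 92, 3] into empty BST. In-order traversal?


Insert 34: root
Insert 54: R from 34
Insert 66: R from 34 -> R from 54
Insert 24: L from 34
Insert 92: R from 34 -> R from 54 -> R from 66
Insert 3: L from 34 -> L from 24

In-order: [3, 24, 34, 54, 66, 92]


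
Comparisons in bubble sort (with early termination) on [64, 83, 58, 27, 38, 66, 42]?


Algorithm: bubble sort (with early termination)
Input: [64, 83, 58, 27, 38, 66, 42]
Sorted: [27, 38, 42, 58, 64, 66, 83]

20


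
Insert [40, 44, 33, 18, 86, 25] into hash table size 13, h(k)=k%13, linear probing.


Insert 40: h=1 -> slot 1
Insert 44: h=5 -> slot 5
Insert 33: h=7 -> slot 7
Insert 18: h=5, 1 probes -> slot 6
Insert 86: h=8 -> slot 8
Insert 25: h=12 -> slot 12

Table: [None, 40, None, None, None, 44, 18, 33, 86, None, None, None, 25]


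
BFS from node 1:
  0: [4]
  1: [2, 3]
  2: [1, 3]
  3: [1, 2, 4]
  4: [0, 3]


Visit 1, enqueue [2, 3]
Visit 2, enqueue []
Visit 3, enqueue [4]
Visit 4, enqueue [0]
Visit 0, enqueue []

BFS order: [1, 2, 3, 4, 0]


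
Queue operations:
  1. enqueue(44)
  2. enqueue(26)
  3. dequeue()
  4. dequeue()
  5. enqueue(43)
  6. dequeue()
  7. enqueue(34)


enqueue(44) -> [44]
enqueue(26) -> [44, 26]
dequeue()->44, [26]
dequeue()->26, []
enqueue(43) -> [43]
dequeue()->43, []
enqueue(34) -> [34]

Final queue: [34]


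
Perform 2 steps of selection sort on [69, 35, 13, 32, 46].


Initial: [69, 35, 13, 32, 46]
Step 1: min=13 at 2
  Swap: [13, 35, 69, 32, 46]
Step 2: min=32 at 3
  Swap: [13, 32, 69, 35, 46]

After 2 steps: [13, 32, 69, 35, 46]


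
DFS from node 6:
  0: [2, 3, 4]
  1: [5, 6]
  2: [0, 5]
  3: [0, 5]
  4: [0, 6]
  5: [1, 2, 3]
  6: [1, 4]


Visit 6, push [4, 1]
Visit 1, push [5]
Visit 5, push [3, 2]
Visit 2, push [0]
Visit 0, push [4, 3]
Visit 3, push []
Visit 4, push []

DFS order: [6, 1, 5, 2, 0, 3, 4]


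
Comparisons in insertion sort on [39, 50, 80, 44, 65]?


Algorithm: insertion sort
Input: [39, 50, 80, 44, 65]
Sorted: [39, 44, 50, 65, 80]

7


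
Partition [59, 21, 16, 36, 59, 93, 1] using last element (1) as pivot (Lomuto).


Pivot: 1
Place pivot at 0: [1, 21, 16, 36, 59, 93, 59]

Partitioned: [1, 21, 16, 36, 59, 93, 59]


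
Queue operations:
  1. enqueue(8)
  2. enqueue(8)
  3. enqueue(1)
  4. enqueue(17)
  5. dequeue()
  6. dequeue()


enqueue(8) -> [8]
enqueue(8) -> [8, 8]
enqueue(1) -> [8, 8, 1]
enqueue(17) -> [8, 8, 1, 17]
dequeue()->8, [8, 1, 17]
dequeue()->8, [1, 17]

Final queue: [1, 17]


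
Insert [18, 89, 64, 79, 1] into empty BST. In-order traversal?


Insert 18: root
Insert 89: R from 18
Insert 64: R from 18 -> L from 89
Insert 79: R from 18 -> L from 89 -> R from 64
Insert 1: L from 18

In-order: [1, 18, 64, 79, 89]


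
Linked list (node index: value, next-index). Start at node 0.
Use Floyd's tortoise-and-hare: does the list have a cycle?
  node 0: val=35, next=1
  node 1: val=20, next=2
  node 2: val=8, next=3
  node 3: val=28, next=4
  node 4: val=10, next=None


Floyd's tortoise (slow, +1) and hare (fast, +2):
  init: slow=0, fast=0
  step 1: slow=1, fast=2
  step 2: slow=2, fast=4
  step 3: fast -> None, no cycle

Cycle: no


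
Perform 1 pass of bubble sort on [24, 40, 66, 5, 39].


Initial: [24, 40, 66, 5, 39]
Pass 1: [24, 40, 5, 39, 66] (2 swaps)

After 1 pass: [24, 40, 5, 39, 66]


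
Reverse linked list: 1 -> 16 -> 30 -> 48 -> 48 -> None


Step 1: curr=1, set curr.next=prev(None) | reversed so far: 1
Step 2: curr=16, set curr.next=prev(1) | reversed so far: 16 -> 1
Step 3: curr=30, set curr.next=prev(16) | reversed so far: 30 -> 16 -> 1
Step 4: curr=48, set curr.next=prev(30) | reversed so far: 48 -> 30 -> 16 -> 1
Step 5: curr=48, set curr.next=prev(48) | reversed so far: 48 -> 48 -> 30 -> 16 -> 1

48 -> 48 -> 30 -> 16 -> 1 -> None


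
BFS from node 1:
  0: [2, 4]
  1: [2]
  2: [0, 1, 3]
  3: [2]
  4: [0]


Visit 1, enqueue [2]
Visit 2, enqueue [0, 3]
Visit 0, enqueue [4]
Visit 3, enqueue []
Visit 4, enqueue []

BFS order: [1, 2, 0, 3, 4]


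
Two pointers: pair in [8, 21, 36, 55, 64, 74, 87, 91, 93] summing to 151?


lo=0(8)+hi=8(93)=101
lo=1(21)+hi=8(93)=114
lo=2(36)+hi=8(93)=129
lo=3(55)+hi=8(93)=148
lo=4(64)+hi=8(93)=157
lo=4(64)+hi=7(91)=155
lo=4(64)+hi=6(87)=151

Yes: 64+87=151


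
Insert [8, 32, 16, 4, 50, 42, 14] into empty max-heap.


Insert 8: [8]
Insert 32: [32, 8]
Insert 16: [32, 8, 16]
Insert 4: [32, 8, 16, 4]
Insert 50: [50, 32, 16, 4, 8]
Insert 42: [50, 32, 42, 4, 8, 16]
Insert 14: [50, 32, 42, 4, 8, 16, 14]

Final heap: [50, 32, 42, 4, 8, 16, 14]


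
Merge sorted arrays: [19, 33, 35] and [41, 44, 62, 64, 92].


Take 19 from A
Take 33 from A
Take 35 from A

Merged: [19, 33, 35, 41, 44, 62, 64, 92]


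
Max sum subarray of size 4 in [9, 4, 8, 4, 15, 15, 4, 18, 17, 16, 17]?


[0:4]: 25
[1:5]: 31
[2:6]: 42
[3:7]: 38
[4:8]: 52
[5:9]: 54
[6:10]: 55
[7:11]: 68

Max: 68 at [7:11]


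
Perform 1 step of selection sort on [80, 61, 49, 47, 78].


Initial: [80, 61, 49, 47, 78]
Step 1: min=47 at 3
  Swap: [47, 61, 49, 80, 78]

After 1 step: [47, 61, 49, 80, 78]


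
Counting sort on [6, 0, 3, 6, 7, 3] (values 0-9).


Input: [6, 0, 3, 6, 7, 3]
Counts: [1, 0, 0, 2, 0, 0, 2, 1, 0, 0]

Sorted: [0, 3, 3, 6, 6, 7]


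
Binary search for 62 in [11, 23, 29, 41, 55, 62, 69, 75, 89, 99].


Step 1: lo=0, hi=9, mid=4, val=55
Step 2: lo=5, hi=9, mid=7, val=75
Step 3: lo=5, hi=6, mid=5, val=62

Found at index 5


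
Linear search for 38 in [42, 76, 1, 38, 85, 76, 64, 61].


i=0: 42!=38
i=1: 76!=38
i=2: 1!=38
i=3: 38==38 found!

Found at 3, 4 comps


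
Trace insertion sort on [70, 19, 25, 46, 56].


Initial: [70, 19, 25, 46, 56]
Insert 19: [19, 70, 25, 46, 56]
Insert 25: [19, 25, 70, 46, 56]
Insert 46: [19, 25, 46, 70, 56]
Insert 56: [19, 25, 46, 56, 70]

Sorted: [19, 25, 46, 56, 70]


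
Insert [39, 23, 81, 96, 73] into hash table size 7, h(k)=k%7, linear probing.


Insert 39: h=4 -> slot 4
Insert 23: h=2 -> slot 2
Insert 81: h=4, 1 probes -> slot 5
Insert 96: h=5, 1 probes -> slot 6
Insert 73: h=3 -> slot 3

Table: [None, None, 23, 73, 39, 81, 96]


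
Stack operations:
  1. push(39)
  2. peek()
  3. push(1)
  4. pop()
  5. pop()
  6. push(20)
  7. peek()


push(39) -> [39]
peek()->39
push(1) -> [39, 1]
pop()->1, [39]
pop()->39, []
push(20) -> [20]
peek()->20

Final stack: [20]


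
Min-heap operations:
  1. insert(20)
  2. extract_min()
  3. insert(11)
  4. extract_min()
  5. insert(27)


insert(20) -> [20]
extract_min()->20, []
insert(11) -> [11]
extract_min()->11, []
insert(27) -> [27]

Final heap: [27]


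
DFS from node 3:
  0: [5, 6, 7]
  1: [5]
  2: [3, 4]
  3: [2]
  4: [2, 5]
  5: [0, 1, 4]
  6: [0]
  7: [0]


Visit 3, push [2]
Visit 2, push [4]
Visit 4, push [5]
Visit 5, push [1, 0]
Visit 0, push [7, 6]
Visit 6, push []
Visit 7, push []
Visit 1, push []

DFS order: [3, 2, 4, 5, 0, 6, 7, 1]


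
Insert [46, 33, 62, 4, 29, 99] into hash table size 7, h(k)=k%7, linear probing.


Insert 46: h=4 -> slot 4
Insert 33: h=5 -> slot 5
Insert 62: h=6 -> slot 6
Insert 4: h=4, 3 probes -> slot 0
Insert 29: h=1 -> slot 1
Insert 99: h=1, 1 probes -> slot 2

Table: [4, 29, 99, None, 46, 33, 62]


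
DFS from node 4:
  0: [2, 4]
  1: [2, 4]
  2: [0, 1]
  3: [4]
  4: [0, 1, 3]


Visit 4, push [3, 1, 0]
Visit 0, push [2]
Visit 2, push [1]
Visit 1, push []
Visit 3, push []

DFS order: [4, 0, 2, 1, 3]


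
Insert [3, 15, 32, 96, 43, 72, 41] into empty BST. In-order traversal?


Insert 3: root
Insert 15: R from 3
Insert 32: R from 3 -> R from 15
Insert 96: R from 3 -> R from 15 -> R from 32
Insert 43: R from 3 -> R from 15 -> R from 32 -> L from 96
Insert 72: R from 3 -> R from 15 -> R from 32 -> L from 96 -> R from 43
Insert 41: R from 3 -> R from 15 -> R from 32 -> L from 96 -> L from 43

In-order: [3, 15, 32, 41, 43, 72, 96]


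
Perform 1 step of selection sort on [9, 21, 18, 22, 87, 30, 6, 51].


Initial: [9, 21, 18, 22, 87, 30, 6, 51]
Step 1: min=6 at 6
  Swap: [6, 21, 18, 22, 87, 30, 9, 51]

After 1 step: [6, 21, 18, 22, 87, 30, 9, 51]


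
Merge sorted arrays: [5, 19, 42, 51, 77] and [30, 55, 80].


Take 5 from A
Take 19 from A
Take 30 from B
Take 42 from A
Take 51 from A
Take 55 from B
Take 77 from A

Merged: [5, 19, 30, 42, 51, 55, 77, 80]


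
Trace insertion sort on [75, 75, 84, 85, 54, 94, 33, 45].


Initial: [75, 75, 84, 85, 54, 94, 33, 45]
Insert 75: [75, 75, 84, 85, 54, 94, 33, 45]
Insert 84: [75, 75, 84, 85, 54, 94, 33, 45]
Insert 85: [75, 75, 84, 85, 54, 94, 33, 45]
Insert 54: [54, 75, 75, 84, 85, 94, 33, 45]
Insert 94: [54, 75, 75, 84, 85, 94, 33, 45]
Insert 33: [33, 54, 75, 75, 84, 85, 94, 45]
Insert 45: [33, 45, 54, 75, 75, 84, 85, 94]

Sorted: [33, 45, 54, 75, 75, 84, 85, 94]


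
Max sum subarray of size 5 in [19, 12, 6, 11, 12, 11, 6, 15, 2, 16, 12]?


[0:5]: 60
[1:6]: 52
[2:7]: 46
[3:8]: 55
[4:9]: 46
[5:10]: 50
[6:11]: 51

Max: 60 at [0:5]


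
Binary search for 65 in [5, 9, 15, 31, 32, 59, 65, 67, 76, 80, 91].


Step 1: lo=0, hi=10, mid=5, val=59
Step 2: lo=6, hi=10, mid=8, val=76
Step 3: lo=6, hi=7, mid=6, val=65

Found at index 6


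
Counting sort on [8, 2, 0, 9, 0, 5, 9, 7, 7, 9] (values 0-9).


Input: [8, 2, 0, 9, 0, 5, 9, 7, 7, 9]
Counts: [2, 0, 1, 0, 0, 1, 0, 2, 1, 3]

Sorted: [0, 0, 2, 5, 7, 7, 8, 9, 9, 9]


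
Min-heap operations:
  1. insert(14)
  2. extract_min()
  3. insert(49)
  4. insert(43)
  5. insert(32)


insert(14) -> [14]
extract_min()->14, []
insert(49) -> [49]
insert(43) -> [43, 49]
insert(32) -> [32, 49, 43]

Final heap: [32, 49, 43]


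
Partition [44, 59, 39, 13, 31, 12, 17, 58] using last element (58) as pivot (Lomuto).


Pivot: 58
  44 <= 58: advance i (no swap)
  39 <= 58: swap -> [44, 39, 59, 13, 31, 12, 17, 58]
  13 <= 58: swap -> [44, 39, 13, 59, 31, 12, 17, 58]
  31 <= 58: swap -> [44, 39, 13, 31, 59, 12, 17, 58]
  12 <= 58: swap -> [44, 39, 13, 31, 12, 59, 17, 58]
  17 <= 58: swap -> [44, 39, 13, 31, 12, 17, 59, 58]
Place pivot at 6: [44, 39, 13, 31, 12, 17, 58, 59]

Partitioned: [44, 39, 13, 31, 12, 17, 58, 59]


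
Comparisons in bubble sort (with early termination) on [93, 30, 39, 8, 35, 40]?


Algorithm: bubble sort (with early termination)
Input: [93, 30, 39, 8, 35, 40]
Sorted: [8, 30, 35, 39, 40, 93]

14


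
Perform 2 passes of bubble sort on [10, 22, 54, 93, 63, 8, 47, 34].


Initial: [10, 22, 54, 93, 63, 8, 47, 34]
Pass 1: [10, 22, 54, 63, 8, 47, 34, 93] (4 swaps)
Pass 2: [10, 22, 54, 8, 47, 34, 63, 93] (3 swaps)

After 2 passes: [10, 22, 54, 8, 47, 34, 63, 93]


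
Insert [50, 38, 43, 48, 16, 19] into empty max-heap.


Insert 50: [50]
Insert 38: [50, 38]
Insert 43: [50, 38, 43]
Insert 48: [50, 48, 43, 38]
Insert 16: [50, 48, 43, 38, 16]
Insert 19: [50, 48, 43, 38, 16, 19]

Final heap: [50, 48, 43, 38, 16, 19]


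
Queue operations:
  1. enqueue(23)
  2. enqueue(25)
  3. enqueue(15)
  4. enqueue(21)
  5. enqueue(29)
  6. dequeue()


enqueue(23) -> [23]
enqueue(25) -> [23, 25]
enqueue(15) -> [23, 25, 15]
enqueue(21) -> [23, 25, 15, 21]
enqueue(29) -> [23, 25, 15, 21, 29]
dequeue()->23, [25, 15, 21, 29]

Final queue: [25, 15, 21, 29]


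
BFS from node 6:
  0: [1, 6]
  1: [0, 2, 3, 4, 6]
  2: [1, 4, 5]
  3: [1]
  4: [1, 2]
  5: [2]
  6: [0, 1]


Visit 6, enqueue [0, 1]
Visit 0, enqueue []
Visit 1, enqueue [2, 3, 4]
Visit 2, enqueue [5]
Visit 3, enqueue []
Visit 4, enqueue []
Visit 5, enqueue []

BFS order: [6, 0, 1, 2, 3, 4, 5]


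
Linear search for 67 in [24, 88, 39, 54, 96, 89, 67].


i=0: 24!=67
i=1: 88!=67
i=2: 39!=67
i=3: 54!=67
i=4: 96!=67
i=5: 89!=67
i=6: 67==67 found!

Found at 6, 7 comps


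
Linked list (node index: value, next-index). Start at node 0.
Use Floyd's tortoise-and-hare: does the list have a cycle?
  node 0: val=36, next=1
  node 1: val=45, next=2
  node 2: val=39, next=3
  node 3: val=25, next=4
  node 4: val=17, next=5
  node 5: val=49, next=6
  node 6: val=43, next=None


Floyd's tortoise (slow, +1) and hare (fast, +2):
  init: slow=0, fast=0
  step 1: slow=1, fast=2
  step 2: slow=2, fast=4
  step 3: slow=3, fast=6
  step 4: fast -> None, no cycle

Cycle: no


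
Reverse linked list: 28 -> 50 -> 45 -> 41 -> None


Step 1: curr=28, set curr.next=prev(None) | reversed so far: 28
Step 2: curr=50, set curr.next=prev(28) | reversed so far: 50 -> 28
Step 3: curr=45, set curr.next=prev(50) | reversed so far: 45 -> 50 -> 28
Step 4: curr=41, set curr.next=prev(45) | reversed so far: 41 -> 45 -> 50 -> 28

41 -> 45 -> 50 -> 28 -> None


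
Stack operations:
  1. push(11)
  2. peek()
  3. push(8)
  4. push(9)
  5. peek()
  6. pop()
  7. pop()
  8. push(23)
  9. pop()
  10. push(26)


push(11) -> [11]
peek()->11
push(8) -> [11, 8]
push(9) -> [11, 8, 9]
peek()->9
pop()->9, [11, 8]
pop()->8, [11]
push(23) -> [11, 23]
pop()->23, [11]
push(26) -> [11, 26]

Final stack: [11, 26]


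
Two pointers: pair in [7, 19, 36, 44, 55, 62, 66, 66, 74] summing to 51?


lo=0(7)+hi=8(74)=81
lo=0(7)+hi=7(66)=73
lo=0(7)+hi=6(66)=73
lo=0(7)+hi=5(62)=69
lo=0(7)+hi=4(55)=62
lo=0(7)+hi=3(44)=51

Yes: 7+44=51


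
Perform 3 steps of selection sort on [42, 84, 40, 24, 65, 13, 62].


Initial: [42, 84, 40, 24, 65, 13, 62]
Step 1: min=13 at 5
  Swap: [13, 84, 40, 24, 65, 42, 62]
Step 2: min=24 at 3
  Swap: [13, 24, 40, 84, 65, 42, 62]
Step 3: min=40 at 2
  Swap: [13, 24, 40, 84, 65, 42, 62]

After 3 steps: [13, 24, 40, 84, 65, 42, 62]


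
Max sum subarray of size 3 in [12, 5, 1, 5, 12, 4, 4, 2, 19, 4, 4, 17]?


[0:3]: 18
[1:4]: 11
[2:5]: 18
[3:6]: 21
[4:7]: 20
[5:8]: 10
[6:9]: 25
[7:10]: 25
[8:11]: 27
[9:12]: 25

Max: 27 at [8:11]


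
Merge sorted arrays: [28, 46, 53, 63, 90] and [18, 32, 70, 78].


Take 18 from B
Take 28 from A
Take 32 from B
Take 46 from A
Take 53 from A
Take 63 from A
Take 70 from B
Take 78 from B

Merged: [18, 28, 32, 46, 53, 63, 70, 78, 90]


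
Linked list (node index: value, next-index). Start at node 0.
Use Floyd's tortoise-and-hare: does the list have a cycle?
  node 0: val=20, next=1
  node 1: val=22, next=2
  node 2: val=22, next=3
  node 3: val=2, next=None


Floyd's tortoise (slow, +1) and hare (fast, +2):
  init: slow=0, fast=0
  step 1: slow=1, fast=2
  step 2: fast 2->3->None, no cycle

Cycle: no


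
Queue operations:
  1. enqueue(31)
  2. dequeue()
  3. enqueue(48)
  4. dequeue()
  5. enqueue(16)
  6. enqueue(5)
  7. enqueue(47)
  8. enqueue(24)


enqueue(31) -> [31]
dequeue()->31, []
enqueue(48) -> [48]
dequeue()->48, []
enqueue(16) -> [16]
enqueue(5) -> [16, 5]
enqueue(47) -> [16, 5, 47]
enqueue(24) -> [16, 5, 47, 24]

Final queue: [16, 5, 47, 24]


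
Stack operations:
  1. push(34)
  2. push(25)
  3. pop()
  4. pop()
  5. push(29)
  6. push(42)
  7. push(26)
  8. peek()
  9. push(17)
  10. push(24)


push(34) -> [34]
push(25) -> [34, 25]
pop()->25, [34]
pop()->34, []
push(29) -> [29]
push(42) -> [29, 42]
push(26) -> [29, 42, 26]
peek()->26
push(17) -> [29, 42, 26, 17]
push(24) -> [29, 42, 26, 17, 24]

Final stack: [29, 42, 26, 17, 24]


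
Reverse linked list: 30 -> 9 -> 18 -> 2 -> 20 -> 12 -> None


Step 1: curr=30, set curr.next=prev(None) | reversed so far: 30
Step 2: curr=9, set curr.next=prev(30) | reversed so far: 9 -> 30
Step 3: curr=18, set curr.next=prev(9) | reversed so far: 18 -> 9 -> 30
Step 4: curr=2, set curr.next=prev(18) | reversed so far: 2 -> 18 -> 9 -> 30
Step 5: curr=20, set curr.next=prev(2) | reversed so far: 20 -> 2 -> 18 -> 9 -> 30
Step 6: curr=12, set curr.next=prev(20) | reversed so far: 12 -> 20 -> 2 -> 18 -> 9 -> 30

12 -> 20 -> 2 -> 18 -> 9 -> 30 -> None


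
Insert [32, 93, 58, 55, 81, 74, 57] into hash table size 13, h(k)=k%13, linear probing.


Insert 32: h=6 -> slot 6
Insert 93: h=2 -> slot 2
Insert 58: h=6, 1 probes -> slot 7
Insert 55: h=3 -> slot 3
Insert 81: h=3, 1 probes -> slot 4
Insert 74: h=9 -> slot 9
Insert 57: h=5 -> slot 5

Table: [None, None, 93, 55, 81, 57, 32, 58, None, 74, None, None, None]


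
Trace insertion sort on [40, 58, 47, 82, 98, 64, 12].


Initial: [40, 58, 47, 82, 98, 64, 12]
Insert 58: [40, 58, 47, 82, 98, 64, 12]
Insert 47: [40, 47, 58, 82, 98, 64, 12]
Insert 82: [40, 47, 58, 82, 98, 64, 12]
Insert 98: [40, 47, 58, 82, 98, 64, 12]
Insert 64: [40, 47, 58, 64, 82, 98, 12]
Insert 12: [12, 40, 47, 58, 64, 82, 98]

Sorted: [12, 40, 47, 58, 64, 82, 98]


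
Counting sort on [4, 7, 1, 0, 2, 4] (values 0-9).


Input: [4, 7, 1, 0, 2, 4]
Counts: [1, 1, 1, 0, 2, 0, 0, 1, 0, 0]

Sorted: [0, 1, 2, 4, 4, 7]


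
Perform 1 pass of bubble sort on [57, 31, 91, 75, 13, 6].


Initial: [57, 31, 91, 75, 13, 6]
Pass 1: [31, 57, 75, 13, 6, 91] (4 swaps)

After 1 pass: [31, 57, 75, 13, 6, 91]


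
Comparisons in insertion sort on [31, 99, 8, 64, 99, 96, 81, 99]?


Algorithm: insertion sort
Input: [31, 99, 8, 64, 99, 96, 81, 99]
Sorted: [8, 31, 64, 81, 96, 99, 99, 99]

14


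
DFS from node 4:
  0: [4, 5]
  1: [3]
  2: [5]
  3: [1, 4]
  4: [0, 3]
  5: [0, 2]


Visit 4, push [3, 0]
Visit 0, push [5]
Visit 5, push [2]
Visit 2, push []
Visit 3, push [1]
Visit 1, push []

DFS order: [4, 0, 5, 2, 3, 1]


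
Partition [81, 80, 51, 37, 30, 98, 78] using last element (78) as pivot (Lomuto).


Pivot: 78
  51 <= 78: swap -> [51, 80, 81, 37, 30, 98, 78]
  37 <= 78: swap -> [51, 37, 81, 80, 30, 98, 78]
  30 <= 78: swap -> [51, 37, 30, 80, 81, 98, 78]
Place pivot at 3: [51, 37, 30, 78, 81, 98, 80]

Partitioned: [51, 37, 30, 78, 81, 98, 80]


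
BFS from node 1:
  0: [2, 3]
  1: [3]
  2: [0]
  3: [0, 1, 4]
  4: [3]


Visit 1, enqueue [3]
Visit 3, enqueue [0, 4]
Visit 0, enqueue [2]
Visit 4, enqueue []
Visit 2, enqueue []

BFS order: [1, 3, 0, 4, 2]


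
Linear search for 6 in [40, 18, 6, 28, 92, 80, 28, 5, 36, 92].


i=0: 40!=6
i=1: 18!=6
i=2: 6==6 found!

Found at 2, 3 comps


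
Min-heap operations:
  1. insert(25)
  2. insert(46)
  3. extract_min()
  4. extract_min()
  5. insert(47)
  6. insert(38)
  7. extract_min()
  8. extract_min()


insert(25) -> [25]
insert(46) -> [25, 46]
extract_min()->25, [46]
extract_min()->46, []
insert(47) -> [47]
insert(38) -> [38, 47]
extract_min()->38, [47]
extract_min()->47, []

Final heap: []


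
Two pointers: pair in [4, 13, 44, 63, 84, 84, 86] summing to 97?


lo=0(4)+hi=6(86)=90
lo=1(13)+hi=6(86)=99
lo=1(13)+hi=5(84)=97

Yes: 13+84=97


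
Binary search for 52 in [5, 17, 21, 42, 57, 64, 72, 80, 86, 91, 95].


Step 1: lo=0, hi=10, mid=5, val=64
Step 2: lo=0, hi=4, mid=2, val=21
Step 3: lo=3, hi=4, mid=3, val=42
Step 4: lo=4, hi=4, mid=4, val=57

Not found


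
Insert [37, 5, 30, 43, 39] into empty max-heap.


Insert 37: [37]
Insert 5: [37, 5]
Insert 30: [37, 5, 30]
Insert 43: [43, 37, 30, 5]
Insert 39: [43, 39, 30, 5, 37]

Final heap: [43, 39, 30, 5, 37]


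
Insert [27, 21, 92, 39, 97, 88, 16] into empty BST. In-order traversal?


Insert 27: root
Insert 21: L from 27
Insert 92: R from 27
Insert 39: R from 27 -> L from 92
Insert 97: R from 27 -> R from 92
Insert 88: R from 27 -> L from 92 -> R from 39
Insert 16: L from 27 -> L from 21

In-order: [16, 21, 27, 39, 88, 92, 97]


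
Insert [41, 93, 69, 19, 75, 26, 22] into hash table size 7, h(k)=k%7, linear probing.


Insert 41: h=6 -> slot 6
Insert 93: h=2 -> slot 2
Insert 69: h=6, 1 probes -> slot 0
Insert 19: h=5 -> slot 5
Insert 75: h=5, 3 probes -> slot 1
Insert 26: h=5, 5 probes -> slot 3
Insert 22: h=1, 3 probes -> slot 4

Table: [69, 75, 93, 26, 22, 19, 41]


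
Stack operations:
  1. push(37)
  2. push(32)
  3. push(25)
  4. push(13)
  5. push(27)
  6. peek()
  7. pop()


push(37) -> [37]
push(32) -> [37, 32]
push(25) -> [37, 32, 25]
push(13) -> [37, 32, 25, 13]
push(27) -> [37, 32, 25, 13, 27]
peek()->27
pop()->27, [37, 32, 25, 13]

Final stack: [37, 32, 25, 13]


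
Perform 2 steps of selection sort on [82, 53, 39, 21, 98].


Initial: [82, 53, 39, 21, 98]
Step 1: min=21 at 3
  Swap: [21, 53, 39, 82, 98]
Step 2: min=39 at 2
  Swap: [21, 39, 53, 82, 98]

After 2 steps: [21, 39, 53, 82, 98]


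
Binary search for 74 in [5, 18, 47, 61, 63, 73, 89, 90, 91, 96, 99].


Step 1: lo=0, hi=10, mid=5, val=73
Step 2: lo=6, hi=10, mid=8, val=91
Step 3: lo=6, hi=7, mid=6, val=89

Not found


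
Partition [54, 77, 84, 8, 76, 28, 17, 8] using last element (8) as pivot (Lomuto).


Pivot: 8
  8 <= 8: swap -> [8, 77, 84, 54, 76, 28, 17, 8]
Place pivot at 1: [8, 8, 84, 54, 76, 28, 17, 77]

Partitioned: [8, 8, 84, 54, 76, 28, 17, 77]


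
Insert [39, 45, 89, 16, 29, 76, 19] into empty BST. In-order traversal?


Insert 39: root
Insert 45: R from 39
Insert 89: R from 39 -> R from 45
Insert 16: L from 39
Insert 29: L from 39 -> R from 16
Insert 76: R from 39 -> R from 45 -> L from 89
Insert 19: L from 39 -> R from 16 -> L from 29

In-order: [16, 19, 29, 39, 45, 76, 89]


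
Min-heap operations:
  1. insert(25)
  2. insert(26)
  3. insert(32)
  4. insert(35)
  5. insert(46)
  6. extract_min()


insert(25) -> [25]
insert(26) -> [25, 26]
insert(32) -> [25, 26, 32]
insert(35) -> [25, 26, 32, 35]
insert(46) -> [25, 26, 32, 35, 46]
extract_min()->25, [26, 35, 32, 46]

Final heap: [26, 35, 32, 46]


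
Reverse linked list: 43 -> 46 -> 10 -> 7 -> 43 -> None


Step 1: curr=43, set curr.next=prev(None) | reversed so far: 43
Step 2: curr=46, set curr.next=prev(43) | reversed so far: 46 -> 43
Step 3: curr=10, set curr.next=prev(46) | reversed so far: 10 -> 46 -> 43
Step 4: curr=7, set curr.next=prev(10) | reversed so far: 7 -> 10 -> 46 -> 43
Step 5: curr=43, set curr.next=prev(7) | reversed so far: 43 -> 7 -> 10 -> 46 -> 43

43 -> 7 -> 10 -> 46 -> 43 -> None


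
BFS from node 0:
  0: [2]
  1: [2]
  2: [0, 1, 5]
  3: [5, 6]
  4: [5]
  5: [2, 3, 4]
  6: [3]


Visit 0, enqueue [2]
Visit 2, enqueue [1, 5]
Visit 1, enqueue []
Visit 5, enqueue [3, 4]
Visit 3, enqueue [6]
Visit 4, enqueue []
Visit 6, enqueue []

BFS order: [0, 2, 1, 5, 3, 4, 6]


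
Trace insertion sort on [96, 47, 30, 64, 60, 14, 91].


Initial: [96, 47, 30, 64, 60, 14, 91]
Insert 47: [47, 96, 30, 64, 60, 14, 91]
Insert 30: [30, 47, 96, 64, 60, 14, 91]
Insert 64: [30, 47, 64, 96, 60, 14, 91]
Insert 60: [30, 47, 60, 64, 96, 14, 91]
Insert 14: [14, 30, 47, 60, 64, 96, 91]
Insert 91: [14, 30, 47, 60, 64, 91, 96]

Sorted: [14, 30, 47, 60, 64, 91, 96]


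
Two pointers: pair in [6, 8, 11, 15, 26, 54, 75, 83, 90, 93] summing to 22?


lo=0(6)+hi=9(93)=99
lo=0(6)+hi=8(90)=96
lo=0(6)+hi=7(83)=89
lo=0(6)+hi=6(75)=81
lo=0(6)+hi=5(54)=60
lo=0(6)+hi=4(26)=32
lo=0(6)+hi=3(15)=21
lo=1(8)+hi=3(15)=23
lo=1(8)+hi=2(11)=19

No pair found


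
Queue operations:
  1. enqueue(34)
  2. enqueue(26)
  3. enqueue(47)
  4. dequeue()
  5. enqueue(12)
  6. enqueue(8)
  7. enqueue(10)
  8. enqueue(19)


enqueue(34) -> [34]
enqueue(26) -> [34, 26]
enqueue(47) -> [34, 26, 47]
dequeue()->34, [26, 47]
enqueue(12) -> [26, 47, 12]
enqueue(8) -> [26, 47, 12, 8]
enqueue(10) -> [26, 47, 12, 8, 10]
enqueue(19) -> [26, 47, 12, 8, 10, 19]

Final queue: [26, 47, 12, 8, 10, 19]


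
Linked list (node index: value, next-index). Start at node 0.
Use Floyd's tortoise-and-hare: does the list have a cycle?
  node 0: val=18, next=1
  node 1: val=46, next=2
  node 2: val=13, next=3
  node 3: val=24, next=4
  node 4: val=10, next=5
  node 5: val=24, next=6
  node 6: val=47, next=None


Floyd's tortoise (slow, +1) and hare (fast, +2):
  init: slow=0, fast=0
  step 1: slow=1, fast=2
  step 2: slow=2, fast=4
  step 3: slow=3, fast=6
  step 4: fast -> None, no cycle

Cycle: no


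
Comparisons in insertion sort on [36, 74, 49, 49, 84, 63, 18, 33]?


Algorithm: insertion sort
Input: [36, 74, 49, 49, 84, 63, 18, 33]
Sorted: [18, 33, 36, 49, 49, 63, 74, 84]

22


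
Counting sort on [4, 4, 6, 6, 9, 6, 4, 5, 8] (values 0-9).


Input: [4, 4, 6, 6, 9, 6, 4, 5, 8]
Counts: [0, 0, 0, 0, 3, 1, 3, 0, 1, 1]

Sorted: [4, 4, 4, 5, 6, 6, 6, 8, 9]


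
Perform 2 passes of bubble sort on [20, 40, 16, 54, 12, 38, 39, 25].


Initial: [20, 40, 16, 54, 12, 38, 39, 25]
Pass 1: [20, 16, 40, 12, 38, 39, 25, 54] (5 swaps)
Pass 2: [16, 20, 12, 38, 39, 25, 40, 54] (5 swaps)

After 2 passes: [16, 20, 12, 38, 39, 25, 40, 54]


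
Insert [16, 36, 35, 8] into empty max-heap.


Insert 16: [16]
Insert 36: [36, 16]
Insert 35: [36, 16, 35]
Insert 8: [36, 16, 35, 8]

Final heap: [36, 16, 35, 8]


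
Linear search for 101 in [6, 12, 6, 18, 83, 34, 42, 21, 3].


i=0: 6!=101
i=1: 12!=101
i=2: 6!=101
i=3: 18!=101
i=4: 83!=101
i=5: 34!=101
i=6: 42!=101
i=7: 21!=101
i=8: 3!=101

Not found, 9 comps


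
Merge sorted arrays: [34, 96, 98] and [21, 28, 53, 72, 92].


Take 21 from B
Take 28 from B
Take 34 from A
Take 53 from B
Take 72 from B
Take 92 from B

Merged: [21, 28, 34, 53, 72, 92, 96, 98]


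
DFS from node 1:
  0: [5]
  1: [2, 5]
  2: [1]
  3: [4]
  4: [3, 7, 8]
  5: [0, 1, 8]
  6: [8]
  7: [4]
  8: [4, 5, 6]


Visit 1, push [5, 2]
Visit 2, push []
Visit 5, push [8, 0]
Visit 0, push []
Visit 8, push [6, 4]
Visit 4, push [7, 3]
Visit 3, push []
Visit 7, push []
Visit 6, push []

DFS order: [1, 2, 5, 0, 8, 4, 3, 7, 6]


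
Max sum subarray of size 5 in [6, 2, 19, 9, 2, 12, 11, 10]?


[0:5]: 38
[1:6]: 44
[2:7]: 53
[3:8]: 44

Max: 53 at [2:7]


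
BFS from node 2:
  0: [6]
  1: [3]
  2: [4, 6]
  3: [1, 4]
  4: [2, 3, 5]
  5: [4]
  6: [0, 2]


Visit 2, enqueue [4, 6]
Visit 4, enqueue [3, 5]
Visit 6, enqueue [0]
Visit 3, enqueue [1]
Visit 5, enqueue []
Visit 0, enqueue []
Visit 1, enqueue []

BFS order: [2, 4, 6, 3, 5, 0, 1]


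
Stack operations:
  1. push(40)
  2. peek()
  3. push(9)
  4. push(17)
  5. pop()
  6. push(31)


push(40) -> [40]
peek()->40
push(9) -> [40, 9]
push(17) -> [40, 9, 17]
pop()->17, [40, 9]
push(31) -> [40, 9, 31]

Final stack: [40, 9, 31]


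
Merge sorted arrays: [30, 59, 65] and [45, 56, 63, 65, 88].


Take 30 from A
Take 45 from B
Take 56 from B
Take 59 from A
Take 63 from B
Take 65 from A

Merged: [30, 45, 56, 59, 63, 65, 65, 88]


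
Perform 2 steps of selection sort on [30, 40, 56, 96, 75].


Initial: [30, 40, 56, 96, 75]
Step 1: min=30 at 0
  Swap: [30, 40, 56, 96, 75]
Step 2: min=40 at 1
  Swap: [30, 40, 56, 96, 75]

After 2 steps: [30, 40, 56, 96, 75]


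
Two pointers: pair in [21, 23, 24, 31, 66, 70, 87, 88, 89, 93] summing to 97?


lo=0(21)+hi=9(93)=114
lo=0(21)+hi=8(89)=110
lo=0(21)+hi=7(88)=109
lo=0(21)+hi=6(87)=108
lo=0(21)+hi=5(70)=91
lo=1(23)+hi=5(70)=93
lo=2(24)+hi=5(70)=94
lo=3(31)+hi=5(70)=101
lo=3(31)+hi=4(66)=97

Yes: 31+66=97


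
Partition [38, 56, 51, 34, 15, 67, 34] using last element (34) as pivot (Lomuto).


Pivot: 34
  34 <= 34: swap -> [34, 56, 51, 38, 15, 67, 34]
  15 <= 34: swap -> [34, 15, 51, 38, 56, 67, 34]
Place pivot at 2: [34, 15, 34, 38, 56, 67, 51]

Partitioned: [34, 15, 34, 38, 56, 67, 51]


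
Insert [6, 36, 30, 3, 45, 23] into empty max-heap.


Insert 6: [6]
Insert 36: [36, 6]
Insert 30: [36, 6, 30]
Insert 3: [36, 6, 30, 3]
Insert 45: [45, 36, 30, 3, 6]
Insert 23: [45, 36, 30, 3, 6, 23]

Final heap: [45, 36, 30, 3, 6, 23]


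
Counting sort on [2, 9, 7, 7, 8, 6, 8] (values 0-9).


Input: [2, 9, 7, 7, 8, 6, 8]
Counts: [0, 0, 1, 0, 0, 0, 1, 2, 2, 1]

Sorted: [2, 6, 7, 7, 8, 8, 9]


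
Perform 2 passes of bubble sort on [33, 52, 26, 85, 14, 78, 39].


Initial: [33, 52, 26, 85, 14, 78, 39]
Pass 1: [33, 26, 52, 14, 78, 39, 85] (4 swaps)
Pass 2: [26, 33, 14, 52, 39, 78, 85] (3 swaps)

After 2 passes: [26, 33, 14, 52, 39, 78, 85]


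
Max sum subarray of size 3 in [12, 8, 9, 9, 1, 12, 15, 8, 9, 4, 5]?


[0:3]: 29
[1:4]: 26
[2:5]: 19
[3:6]: 22
[4:7]: 28
[5:8]: 35
[6:9]: 32
[7:10]: 21
[8:11]: 18

Max: 35 at [5:8]


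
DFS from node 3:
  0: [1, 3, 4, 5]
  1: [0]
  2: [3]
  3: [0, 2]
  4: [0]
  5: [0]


Visit 3, push [2, 0]
Visit 0, push [5, 4, 1]
Visit 1, push []
Visit 4, push []
Visit 5, push []
Visit 2, push []

DFS order: [3, 0, 1, 4, 5, 2]


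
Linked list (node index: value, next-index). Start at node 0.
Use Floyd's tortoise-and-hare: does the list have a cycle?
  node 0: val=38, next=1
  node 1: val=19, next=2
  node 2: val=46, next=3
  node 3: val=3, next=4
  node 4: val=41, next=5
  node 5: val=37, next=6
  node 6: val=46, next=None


Floyd's tortoise (slow, +1) and hare (fast, +2):
  init: slow=0, fast=0
  step 1: slow=1, fast=2
  step 2: slow=2, fast=4
  step 3: slow=3, fast=6
  step 4: fast -> None, no cycle

Cycle: no


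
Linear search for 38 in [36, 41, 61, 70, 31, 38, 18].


i=0: 36!=38
i=1: 41!=38
i=2: 61!=38
i=3: 70!=38
i=4: 31!=38
i=5: 38==38 found!

Found at 5, 6 comps


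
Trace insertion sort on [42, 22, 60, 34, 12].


Initial: [42, 22, 60, 34, 12]
Insert 22: [22, 42, 60, 34, 12]
Insert 60: [22, 42, 60, 34, 12]
Insert 34: [22, 34, 42, 60, 12]
Insert 12: [12, 22, 34, 42, 60]

Sorted: [12, 22, 34, 42, 60]


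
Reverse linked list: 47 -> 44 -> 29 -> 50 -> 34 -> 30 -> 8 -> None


Step 1: curr=47, set curr.next=prev(None) | reversed so far: 47
Step 2: curr=44, set curr.next=prev(47) | reversed so far: 44 -> 47
Step 3: curr=29, set curr.next=prev(44) | reversed so far: 29 -> 44 -> 47
Step 4: curr=50, set curr.next=prev(29) | reversed so far: 50 -> 29 -> 44 -> 47
Step 5: curr=34, set curr.next=prev(50) | reversed so far: 34 -> 50 -> 29 -> 44 -> 47
Step 6: curr=30, set curr.next=prev(34) | reversed so far: 30 -> 34 -> 50 -> 29 -> 44 -> 47
Step 7: curr=8, set curr.next=prev(30) | reversed so far: 8 -> 30 -> 34 -> 50 -> 29 -> 44 -> 47

8 -> 30 -> 34 -> 50 -> 29 -> 44 -> 47 -> None
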